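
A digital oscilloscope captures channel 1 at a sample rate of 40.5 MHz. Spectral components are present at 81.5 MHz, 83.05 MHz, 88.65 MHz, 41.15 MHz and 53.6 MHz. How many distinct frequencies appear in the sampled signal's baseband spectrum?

5

fs/2 = 20.25 MHz.
81.5 MHz mod fs = 0.5 MHz.
0.5 MHz ≤ fs/2 = 20.25 MHz, appears at 0.5 MHz.
83.05 MHz mod fs = 2.05 MHz.
2.05 MHz ≤ fs/2 = 20.25 MHz, appears at 2.05 MHz.
88.65 MHz mod fs = 7.65 MHz.
7.65 MHz ≤ fs/2 = 20.25 MHz, appears at 7.65 MHz.
41.15 MHz mod fs = 0.65 MHz.
0.65 MHz ≤ fs/2 = 20.25 MHz, appears at 0.65 MHz.
53.6 MHz mod fs = 13.1 MHz.
13.1 MHz ≤ fs/2 = 20.25 MHz, appears at 13.1 MHz.
Distinct values: {0.5 MHz, 0.65 MHz, 2.05 MHz, 7.65 MHz, 13.1 MHz} → 5.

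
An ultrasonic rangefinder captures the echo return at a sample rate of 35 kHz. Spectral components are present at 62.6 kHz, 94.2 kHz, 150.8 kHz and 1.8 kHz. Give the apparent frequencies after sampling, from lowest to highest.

1.8 kHz, 7.4 kHz, 10.8 kHz

fs/2 = 17.5 kHz.
62.6 kHz mod fs = 27.6 kHz.
27.6 kHz > fs/2 = 17.5 kHz, folds to fs − 27.6 kHz = 7.4 kHz.
94.2 kHz mod fs = 24.2 kHz.
24.2 kHz > fs/2 = 17.5 kHz, folds to fs − 24.2 kHz = 10.8 kHz.
150.8 kHz mod fs = 10.8 kHz.
10.8 kHz ≤ fs/2 = 17.5 kHz, appears at 10.8 kHz.
1.8 kHz ≤ fs/2 = 17.5 kHz, passes unchanged.
Distinct values: {1.8 kHz, 7.4 kHz, 10.8 kHz}.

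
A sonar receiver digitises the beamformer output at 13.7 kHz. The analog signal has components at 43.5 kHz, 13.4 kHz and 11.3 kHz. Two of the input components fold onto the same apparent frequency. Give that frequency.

fs/2 = 6.85 kHz.
43.5 kHz mod fs = 2.4 kHz.
2.4 kHz ≤ fs/2 = 6.85 kHz, appears at 2.4 kHz.
13.4 kHz > fs/2 = 6.85 kHz, folds to fs − 13.4 kHz = 0.3 kHz.
11.3 kHz > fs/2 = 6.85 kHz, folds to fs − 11.3 kHz = 2.4 kHz.
11.3 kHz and 43.5 kHz both map to 2.4 kHz.

2.4 kHz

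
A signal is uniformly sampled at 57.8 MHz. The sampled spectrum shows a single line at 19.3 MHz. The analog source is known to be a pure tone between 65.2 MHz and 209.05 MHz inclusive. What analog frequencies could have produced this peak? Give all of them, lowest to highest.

77.1 MHz, 96.3 MHz, 134.9 MHz, 154.1 MHz, 192.7 MHz

Frequencies that alias to 19.3 MHz are k·fs ± 19.3 MHz for integer k ≥ 0.
k=0: 19.3 MHz.
k=1: 38.5 MHz, 77.1 MHz.
k=2: 96.3 MHz, 134.9 MHz.
k=3: 154.1 MHz, 192.7 MHz.
k=4: 211.9 MHz, 250.5 MHz.
Within [65.2 MHz, 209.05 MHz]: 77.1 MHz, 96.3 MHz, 134.9 MHz, 154.1 MHz, 192.7 MHz.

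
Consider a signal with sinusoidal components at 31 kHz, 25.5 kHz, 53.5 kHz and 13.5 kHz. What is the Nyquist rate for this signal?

107 kHz

Highest-frequency component: 53.5 kHz.
Nyquist rate = 2 × 53.5 kHz = 107 kHz.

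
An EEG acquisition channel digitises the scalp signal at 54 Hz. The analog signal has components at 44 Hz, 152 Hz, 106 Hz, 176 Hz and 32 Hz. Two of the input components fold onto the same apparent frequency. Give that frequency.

10 Hz

fs/2 = 27 Hz.
44 Hz > fs/2 = 27 Hz, folds to fs − 44 Hz = 10 Hz.
152 Hz mod fs = 44 Hz.
44 Hz > fs/2 = 27 Hz, folds to fs − 44 Hz = 10 Hz.
106 Hz mod fs = 52 Hz.
52 Hz > fs/2 = 27 Hz, folds to fs − 52 Hz = 2 Hz.
176 Hz mod fs = 14 Hz.
14 Hz ≤ fs/2 = 27 Hz, appears at 14 Hz.
32 Hz > fs/2 = 27 Hz, folds to fs − 32 Hz = 22 Hz.
44 Hz and 152 Hz both map to 10 Hz.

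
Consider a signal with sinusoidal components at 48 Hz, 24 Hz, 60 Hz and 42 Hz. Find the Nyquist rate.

120 Hz

Highest-frequency component: 60 Hz.
Nyquist rate = 2 × 60 Hz = 120 Hz.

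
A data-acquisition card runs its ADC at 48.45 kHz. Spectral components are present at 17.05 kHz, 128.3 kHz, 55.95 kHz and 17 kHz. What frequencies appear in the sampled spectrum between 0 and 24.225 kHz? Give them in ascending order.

fs/2 = 24.225 kHz.
17.05 kHz ≤ fs/2 = 24.225 kHz, passes unchanged.
128.3 kHz mod fs = 31.4 kHz.
31.4 kHz > fs/2 = 24.225 kHz, folds to fs − 31.4 kHz = 17.05 kHz.
55.95 kHz mod fs = 7.5 kHz.
7.5 kHz ≤ fs/2 = 24.225 kHz, appears at 7.5 kHz.
17 kHz ≤ fs/2 = 24.225 kHz, passes unchanged.
Distinct values: {7.5 kHz, 17 kHz, 17.05 kHz}.

7.5 kHz, 17 kHz, 17.05 kHz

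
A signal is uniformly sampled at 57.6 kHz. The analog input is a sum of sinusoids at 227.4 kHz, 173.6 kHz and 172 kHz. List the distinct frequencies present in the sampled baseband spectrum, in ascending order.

0.8 kHz, 3 kHz

fs/2 = 28.8 kHz.
227.4 kHz mod fs = 54.6 kHz.
54.6 kHz > fs/2 = 28.8 kHz, folds to fs − 54.6 kHz = 3 kHz.
173.6 kHz mod fs = 0.8 kHz.
0.8 kHz ≤ fs/2 = 28.8 kHz, appears at 0.8 kHz.
172 kHz mod fs = 56.8 kHz.
56.8 kHz > fs/2 = 28.8 kHz, folds to fs − 56.8 kHz = 0.8 kHz.
Distinct values: {0.8 kHz, 3 kHz}.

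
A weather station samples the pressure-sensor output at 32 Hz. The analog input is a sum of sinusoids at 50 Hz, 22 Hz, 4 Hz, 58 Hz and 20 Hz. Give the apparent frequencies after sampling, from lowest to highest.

fs/2 = 16 Hz.
50 Hz mod fs = 18 Hz.
18 Hz > fs/2 = 16 Hz, folds to fs − 18 Hz = 14 Hz.
22 Hz > fs/2 = 16 Hz, folds to fs − 22 Hz = 10 Hz.
4 Hz ≤ fs/2 = 16 Hz, passes unchanged.
58 Hz mod fs = 26 Hz.
26 Hz > fs/2 = 16 Hz, folds to fs − 26 Hz = 6 Hz.
20 Hz > fs/2 = 16 Hz, folds to fs − 20 Hz = 12 Hz.
Distinct values: {4 Hz, 6 Hz, 10 Hz, 12 Hz, 14 Hz}.

4 Hz, 6 Hz, 10 Hz, 12 Hz, 14 Hz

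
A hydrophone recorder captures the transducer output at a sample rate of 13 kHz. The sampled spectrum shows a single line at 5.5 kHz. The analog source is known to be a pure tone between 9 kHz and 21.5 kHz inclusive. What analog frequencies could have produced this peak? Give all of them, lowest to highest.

18.5 kHz, 20.5 kHz

Frequencies that alias to 5.5 kHz are k·fs ± 5.5 kHz for integer k ≥ 0.
k=0: 5.5 kHz.
k=1: 7.5 kHz, 18.5 kHz.
k=2: 20.5 kHz, 31.5 kHz.
k=3: 33.5 kHz, 44.5 kHz.
Within [9 kHz, 21.5 kHz]: 18.5 kHz, 20.5 kHz.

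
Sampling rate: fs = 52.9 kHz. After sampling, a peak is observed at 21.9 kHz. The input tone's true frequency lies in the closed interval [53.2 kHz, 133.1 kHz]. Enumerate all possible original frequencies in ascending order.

Frequencies that alias to 21.9 kHz are k·fs ± 21.9 kHz for integer k ≥ 0.
k=0: 21.9 kHz.
k=1: 31 kHz, 74.8 kHz.
k=2: 83.9 kHz, 127.7 kHz.
k=3: 136.8 kHz, 180.6 kHz.
Within [53.2 kHz, 133.1 kHz]: 74.8 kHz, 83.9 kHz, 127.7 kHz.

74.8 kHz, 83.9 kHz, 127.7 kHz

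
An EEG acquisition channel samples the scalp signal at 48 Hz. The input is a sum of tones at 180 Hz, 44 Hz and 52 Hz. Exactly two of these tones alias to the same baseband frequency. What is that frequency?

4 Hz

fs/2 = 24 Hz.
180 Hz mod fs = 36 Hz.
36 Hz > fs/2 = 24 Hz, folds to fs − 36 Hz = 12 Hz.
44 Hz > fs/2 = 24 Hz, folds to fs − 44 Hz = 4 Hz.
52 Hz mod fs = 4 Hz.
4 Hz ≤ fs/2 = 24 Hz, appears at 4 Hz.
44 Hz and 52 Hz both map to 4 Hz.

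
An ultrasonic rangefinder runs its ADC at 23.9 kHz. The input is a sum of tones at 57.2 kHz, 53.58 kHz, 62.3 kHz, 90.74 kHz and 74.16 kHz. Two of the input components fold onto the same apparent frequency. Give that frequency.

fs/2 = 11.95 kHz.
57.2 kHz mod fs = 9.4 kHz.
9.4 kHz ≤ fs/2 = 11.95 kHz, appears at 9.4 kHz.
53.58 kHz mod fs = 5.78 kHz.
5.78 kHz ≤ fs/2 = 11.95 kHz, appears at 5.78 kHz.
62.3 kHz mod fs = 14.5 kHz.
14.5 kHz > fs/2 = 11.95 kHz, folds to fs − 14.5 kHz = 9.4 kHz.
90.74 kHz mod fs = 19.04 kHz.
19.04 kHz > fs/2 = 11.95 kHz, folds to fs − 19.04 kHz = 4.86 kHz.
74.16 kHz mod fs = 2.46 kHz.
2.46 kHz ≤ fs/2 = 11.95 kHz, appears at 2.46 kHz.
57.2 kHz and 62.3 kHz both map to 9.4 kHz.

9.4 kHz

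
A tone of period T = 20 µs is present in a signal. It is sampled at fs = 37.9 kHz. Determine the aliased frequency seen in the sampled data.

12.1 kHz

T = 20 µs → f = 1/T = 50 kHz.
50 kHz mod fs = 12.1 kHz.
12.1 kHz ≤ fs/2 = 18.95 kHz, appears at 12.1 kHz.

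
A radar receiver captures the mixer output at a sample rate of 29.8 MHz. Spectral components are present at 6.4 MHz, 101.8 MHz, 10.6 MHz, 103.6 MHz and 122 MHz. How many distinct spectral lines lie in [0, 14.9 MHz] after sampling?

fs/2 = 14.9 MHz.
6.4 MHz ≤ fs/2 = 14.9 MHz, passes unchanged.
101.8 MHz mod fs = 12.4 MHz.
12.4 MHz ≤ fs/2 = 14.9 MHz, appears at 12.4 MHz.
10.6 MHz ≤ fs/2 = 14.9 MHz, passes unchanged.
103.6 MHz mod fs = 14.2 MHz.
14.2 MHz ≤ fs/2 = 14.9 MHz, appears at 14.2 MHz.
122 MHz mod fs = 2.8 MHz.
2.8 MHz ≤ fs/2 = 14.9 MHz, appears at 2.8 MHz.
Distinct values: {2.8 MHz, 6.4 MHz, 10.6 MHz, 12.4 MHz, 14.2 MHz} → 5.

5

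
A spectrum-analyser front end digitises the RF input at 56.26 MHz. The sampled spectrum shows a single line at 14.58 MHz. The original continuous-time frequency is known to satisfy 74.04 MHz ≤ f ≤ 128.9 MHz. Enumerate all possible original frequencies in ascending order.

Frequencies that alias to 14.58 MHz are k·fs ± 14.58 MHz for integer k ≥ 0.
k=0: 14.58 MHz.
k=1: 41.68 MHz, 70.84 MHz.
k=2: 97.94 MHz, 127.1 MHz.
k=3: 154.2 MHz, 183.36 MHz.
Within [74.04 MHz, 128.9 MHz]: 97.94 MHz, 127.1 MHz.

97.94 MHz, 127.1 MHz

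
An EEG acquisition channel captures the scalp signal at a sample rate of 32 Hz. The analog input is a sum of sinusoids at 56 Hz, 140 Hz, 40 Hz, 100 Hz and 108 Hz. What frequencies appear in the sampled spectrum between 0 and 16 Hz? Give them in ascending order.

4 Hz, 8 Hz, 12 Hz

fs/2 = 16 Hz.
56 Hz mod fs = 24 Hz.
24 Hz > fs/2 = 16 Hz, folds to fs − 24 Hz = 8 Hz.
140 Hz mod fs = 12 Hz.
12 Hz ≤ fs/2 = 16 Hz, appears at 12 Hz.
40 Hz mod fs = 8 Hz.
8 Hz ≤ fs/2 = 16 Hz, appears at 8 Hz.
100 Hz mod fs = 4 Hz.
4 Hz ≤ fs/2 = 16 Hz, appears at 4 Hz.
108 Hz mod fs = 12 Hz.
12 Hz ≤ fs/2 = 16 Hz, appears at 12 Hz.
Distinct values: {4 Hz, 8 Hz, 12 Hz}.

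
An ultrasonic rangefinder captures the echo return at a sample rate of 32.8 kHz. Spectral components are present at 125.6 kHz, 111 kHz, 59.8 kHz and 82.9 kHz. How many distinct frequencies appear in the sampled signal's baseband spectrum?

4

fs/2 = 16.4 kHz.
125.6 kHz mod fs = 27.2 kHz.
27.2 kHz > fs/2 = 16.4 kHz, folds to fs − 27.2 kHz = 5.6 kHz.
111 kHz mod fs = 12.6 kHz.
12.6 kHz ≤ fs/2 = 16.4 kHz, appears at 12.6 kHz.
59.8 kHz mod fs = 27 kHz.
27 kHz > fs/2 = 16.4 kHz, folds to fs − 27 kHz = 5.8 kHz.
82.9 kHz mod fs = 17.3 kHz.
17.3 kHz > fs/2 = 16.4 kHz, folds to fs − 17.3 kHz = 15.5 kHz.
Distinct values: {5.6 kHz, 5.8 kHz, 12.6 kHz, 15.5 kHz} → 4.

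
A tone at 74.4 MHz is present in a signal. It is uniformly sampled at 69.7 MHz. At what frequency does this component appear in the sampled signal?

74.4 MHz mod fs = 4.7 MHz.
4.7 MHz ≤ fs/2 = 34.85 MHz, appears at 4.7 MHz.

4.7 MHz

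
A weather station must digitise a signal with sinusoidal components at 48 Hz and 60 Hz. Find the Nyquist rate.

120 Hz

Highest-frequency component: 60 Hz.
Nyquist rate = 2 × 60 Hz = 120 Hz.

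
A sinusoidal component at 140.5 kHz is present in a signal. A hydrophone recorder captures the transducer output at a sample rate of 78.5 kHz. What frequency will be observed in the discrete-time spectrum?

140.5 kHz mod fs = 62 kHz.
62 kHz > fs/2 = 39.25 kHz, folds to fs − 62 kHz = 16.5 kHz.

16.5 kHz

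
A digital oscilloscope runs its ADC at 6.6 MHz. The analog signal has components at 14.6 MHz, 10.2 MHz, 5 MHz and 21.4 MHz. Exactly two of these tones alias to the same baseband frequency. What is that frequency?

1.6 MHz

fs/2 = 3.3 MHz.
14.6 MHz mod fs = 1.4 MHz.
1.4 MHz ≤ fs/2 = 3.3 MHz, appears at 1.4 MHz.
10.2 MHz mod fs = 3.6 MHz.
3.6 MHz > fs/2 = 3.3 MHz, folds to fs − 3.6 MHz = 3 MHz.
5 MHz > fs/2 = 3.3 MHz, folds to fs − 5 MHz = 1.6 MHz.
21.4 MHz mod fs = 1.6 MHz.
1.6 MHz ≤ fs/2 = 3.3 MHz, appears at 1.6 MHz.
5 MHz and 21.4 MHz both map to 1.6 MHz.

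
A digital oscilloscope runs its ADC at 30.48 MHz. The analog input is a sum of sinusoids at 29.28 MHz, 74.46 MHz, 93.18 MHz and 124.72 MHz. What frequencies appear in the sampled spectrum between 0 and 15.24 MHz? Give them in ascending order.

fs/2 = 15.24 MHz.
29.28 MHz > fs/2 = 15.24 MHz, folds to fs − 29.28 MHz = 1.2 MHz.
74.46 MHz mod fs = 13.5 MHz.
13.5 MHz ≤ fs/2 = 15.24 MHz, appears at 13.5 MHz.
93.18 MHz mod fs = 1.74 MHz.
1.74 MHz ≤ fs/2 = 15.24 MHz, appears at 1.74 MHz.
124.72 MHz mod fs = 2.8 MHz.
2.8 MHz ≤ fs/2 = 15.24 MHz, appears at 2.8 MHz.
Distinct values: {1.2 MHz, 1.74 MHz, 2.8 MHz, 13.5 MHz}.

1.2 MHz, 1.74 MHz, 2.8 MHz, 13.5 MHz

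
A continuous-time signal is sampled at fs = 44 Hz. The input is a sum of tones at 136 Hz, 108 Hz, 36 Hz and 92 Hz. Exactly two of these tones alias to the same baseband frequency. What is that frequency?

fs/2 = 22 Hz.
136 Hz mod fs = 4 Hz.
4 Hz ≤ fs/2 = 22 Hz, appears at 4 Hz.
108 Hz mod fs = 20 Hz.
20 Hz ≤ fs/2 = 22 Hz, appears at 20 Hz.
36 Hz > fs/2 = 22 Hz, folds to fs − 36 Hz = 8 Hz.
92 Hz mod fs = 4 Hz.
4 Hz ≤ fs/2 = 22 Hz, appears at 4 Hz.
92 Hz and 136 Hz both map to 4 Hz.

4 Hz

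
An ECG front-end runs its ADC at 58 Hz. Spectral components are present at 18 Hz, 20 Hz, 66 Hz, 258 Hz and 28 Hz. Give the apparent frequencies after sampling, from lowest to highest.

fs/2 = 29 Hz.
18 Hz ≤ fs/2 = 29 Hz, passes unchanged.
20 Hz ≤ fs/2 = 29 Hz, passes unchanged.
66 Hz mod fs = 8 Hz.
8 Hz ≤ fs/2 = 29 Hz, appears at 8 Hz.
258 Hz mod fs = 26 Hz.
26 Hz ≤ fs/2 = 29 Hz, appears at 26 Hz.
28 Hz ≤ fs/2 = 29 Hz, passes unchanged.
Distinct values: {8 Hz, 18 Hz, 20 Hz, 26 Hz, 28 Hz}.

8 Hz, 18 Hz, 20 Hz, 26 Hz, 28 Hz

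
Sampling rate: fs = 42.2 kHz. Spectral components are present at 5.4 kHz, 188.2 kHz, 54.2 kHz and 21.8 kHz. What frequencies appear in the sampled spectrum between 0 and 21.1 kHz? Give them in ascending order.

5.4 kHz, 12 kHz, 19.4 kHz, 20.4 kHz

fs/2 = 21.1 kHz.
5.4 kHz ≤ fs/2 = 21.1 kHz, passes unchanged.
188.2 kHz mod fs = 19.4 kHz.
19.4 kHz ≤ fs/2 = 21.1 kHz, appears at 19.4 kHz.
54.2 kHz mod fs = 12 kHz.
12 kHz ≤ fs/2 = 21.1 kHz, appears at 12 kHz.
21.8 kHz > fs/2 = 21.1 kHz, folds to fs − 21.8 kHz = 20.4 kHz.
Distinct values: {5.4 kHz, 12 kHz, 19.4 kHz, 20.4 kHz}.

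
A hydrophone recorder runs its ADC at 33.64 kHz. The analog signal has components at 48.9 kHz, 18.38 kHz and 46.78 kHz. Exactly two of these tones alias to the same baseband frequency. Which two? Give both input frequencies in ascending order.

18.38 kHz, 48.9 kHz

fs/2 = 16.82 kHz.
48.9 kHz mod fs = 15.26 kHz.
15.26 kHz ≤ fs/2 = 16.82 kHz, appears at 15.26 kHz.
18.38 kHz > fs/2 = 16.82 kHz, folds to fs − 18.38 kHz = 15.26 kHz.
46.78 kHz mod fs = 13.14 kHz.
13.14 kHz ≤ fs/2 = 16.82 kHz, appears at 13.14 kHz.
18.38 kHz and 48.9 kHz both map to 15.26 kHz.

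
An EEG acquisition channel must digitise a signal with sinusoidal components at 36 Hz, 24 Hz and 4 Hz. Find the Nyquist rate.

72 Hz

Highest-frequency component: 36 Hz.
Nyquist rate = 2 × 36 Hz = 72 Hz.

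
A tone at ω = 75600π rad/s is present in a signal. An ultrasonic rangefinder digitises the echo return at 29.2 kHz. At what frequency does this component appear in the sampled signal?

ω = 75600π rad/s → f = ω/(2π) = 37800 Hz = 37.8 kHz.
37.8 kHz mod fs = 8.6 kHz.
8.6 kHz ≤ fs/2 = 14.6 kHz, appears at 8.6 kHz.

8.6 kHz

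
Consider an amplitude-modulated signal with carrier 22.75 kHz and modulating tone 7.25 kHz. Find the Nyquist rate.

60 kHz

AM sidebands sit at fc ± fm = 15.5 kHz and 30 kHz.
Highest-frequency component: 30 kHz.
Nyquist rate = 2 × 30 kHz = 60 kHz.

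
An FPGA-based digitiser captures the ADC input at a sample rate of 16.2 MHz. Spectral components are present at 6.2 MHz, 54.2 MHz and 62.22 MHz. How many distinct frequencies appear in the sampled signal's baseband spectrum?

3

fs/2 = 8.1 MHz.
6.2 MHz ≤ fs/2 = 8.1 MHz, passes unchanged.
54.2 MHz mod fs = 5.6 MHz.
5.6 MHz ≤ fs/2 = 8.1 MHz, appears at 5.6 MHz.
62.22 MHz mod fs = 13.62 MHz.
13.62 MHz > fs/2 = 8.1 MHz, folds to fs − 13.62 MHz = 2.58 MHz.
Distinct values: {2.58 MHz, 5.6 MHz, 6.2 MHz} → 3.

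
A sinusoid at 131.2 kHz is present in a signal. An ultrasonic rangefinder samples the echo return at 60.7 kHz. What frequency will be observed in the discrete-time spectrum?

131.2 kHz mod fs = 9.8 kHz.
9.8 kHz ≤ fs/2 = 30.35 kHz, appears at 9.8 kHz.

9.8 kHz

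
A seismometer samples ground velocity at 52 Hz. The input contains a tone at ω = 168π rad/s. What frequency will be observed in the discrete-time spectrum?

20 Hz

ω = 168π rad/s → f = ω/(2π) = 84 Hz.
84 Hz mod fs = 32 Hz.
32 Hz > fs/2 = 26 Hz, folds to fs − 32 Hz = 20 Hz.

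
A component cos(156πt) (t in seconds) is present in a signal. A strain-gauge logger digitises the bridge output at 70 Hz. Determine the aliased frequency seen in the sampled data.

8 Hz

ω = 156π rad/s → f = ω/(2π) = 78 Hz.
78 Hz mod fs = 8 Hz.
8 Hz ≤ fs/2 = 35 Hz, appears at 8 Hz.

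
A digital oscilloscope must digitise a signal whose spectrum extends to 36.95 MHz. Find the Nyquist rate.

73.9 MHz

Nyquist rate = 2 × 36.95 MHz = 73.9 MHz.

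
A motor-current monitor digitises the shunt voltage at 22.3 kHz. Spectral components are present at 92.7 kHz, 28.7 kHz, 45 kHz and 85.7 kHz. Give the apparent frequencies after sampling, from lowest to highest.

0.4 kHz, 3.5 kHz, 6.4 kHz

fs/2 = 11.15 kHz.
92.7 kHz mod fs = 3.5 kHz.
3.5 kHz ≤ fs/2 = 11.15 kHz, appears at 3.5 kHz.
28.7 kHz mod fs = 6.4 kHz.
6.4 kHz ≤ fs/2 = 11.15 kHz, appears at 6.4 kHz.
45 kHz mod fs = 0.4 kHz.
0.4 kHz ≤ fs/2 = 11.15 kHz, appears at 0.4 kHz.
85.7 kHz mod fs = 18.8 kHz.
18.8 kHz > fs/2 = 11.15 kHz, folds to fs − 18.8 kHz = 3.5 kHz.
Distinct values: {0.4 kHz, 3.5 kHz, 6.4 kHz}.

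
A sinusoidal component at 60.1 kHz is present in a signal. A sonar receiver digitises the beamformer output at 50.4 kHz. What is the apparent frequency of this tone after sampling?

60.1 kHz mod fs = 9.7 kHz.
9.7 kHz ≤ fs/2 = 25.2 kHz, appears at 9.7 kHz.

9.7 kHz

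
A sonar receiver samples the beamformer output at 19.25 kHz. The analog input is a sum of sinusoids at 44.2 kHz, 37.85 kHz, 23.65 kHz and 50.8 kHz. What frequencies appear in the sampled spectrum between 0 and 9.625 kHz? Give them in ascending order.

0.65 kHz, 4.4 kHz, 5.7 kHz, 6.95 kHz

fs/2 = 9.625 kHz.
44.2 kHz mod fs = 5.7 kHz.
5.7 kHz ≤ fs/2 = 9.625 kHz, appears at 5.7 kHz.
37.85 kHz mod fs = 18.6 kHz.
18.6 kHz > fs/2 = 9.625 kHz, folds to fs − 18.6 kHz = 0.65 kHz.
23.65 kHz mod fs = 4.4 kHz.
4.4 kHz ≤ fs/2 = 9.625 kHz, appears at 4.4 kHz.
50.8 kHz mod fs = 12.3 kHz.
12.3 kHz > fs/2 = 9.625 kHz, folds to fs − 12.3 kHz = 6.95 kHz.
Distinct values: {0.65 kHz, 4.4 kHz, 5.7 kHz, 6.95 kHz}.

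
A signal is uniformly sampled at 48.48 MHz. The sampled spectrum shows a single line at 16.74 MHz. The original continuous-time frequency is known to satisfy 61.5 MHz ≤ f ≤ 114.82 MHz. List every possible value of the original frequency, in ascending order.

65.22 MHz, 80.22 MHz, 113.7 MHz

Frequencies that alias to 16.74 MHz are k·fs ± 16.74 MHz for integer k ≥ 0.
k=0: 16.74 MHz.
k=1: 31.74 MHz, 65.22 MHz.
k=2: 80.22 MHz, 113.7 MHz.
k=3: 128.7 MHz, 162.18 MHz.
Within [61.5 MHz, 114.82 MHz]: 65.22 MHz, 80.22 MHz, 113.7 MHz.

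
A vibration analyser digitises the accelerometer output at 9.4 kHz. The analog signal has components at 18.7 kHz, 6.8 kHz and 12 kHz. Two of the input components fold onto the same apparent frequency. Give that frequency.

fs/2 = 4.7 kHz.
18.7 kHz mod fs = 9.3 kHz.
9.3 kHz > fs/2 = 4.7 kHz, folds to fs − 9.3 kHz = 0.1 kHz.
6.8 kHz > fs/2 = 4.7 kHz, folds to fs − 6.8 kHz = 2.6 kHz.
12 kHz mod fs = 2.6 kHz.
2.6 kHz ≤ fs/2 = 4.7 kHz, appears at 2.6 kHz.
6.8 kHz and 12 kHz both map to 2.6 kHz.

2.6 kHz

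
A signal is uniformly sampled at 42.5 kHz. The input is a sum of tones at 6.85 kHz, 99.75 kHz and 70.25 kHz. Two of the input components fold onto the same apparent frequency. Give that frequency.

14.75 kHz

fs/2 = 21.25 kHz.
6.85 kHz ≤ fs/2 = 21.25 kHz, passes unchanged.
99.75 kHz mod fs = 14.75 kHz.
14.75 kHz ≤ fs/2 = 21.25 kHz, appears at 14.75 kHz.
70.25 kHz mod fs = 27.75 kHz.
27.75 kHz > fs/2 = 21.25 kHz, folds to fs − 27.75 kHz = 14.75 kHz.
70.25 kHz and 99.75 kHz both map to 14.75 kHz.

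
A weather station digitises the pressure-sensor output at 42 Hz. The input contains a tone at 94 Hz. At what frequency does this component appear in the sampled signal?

10 Hz

94 Hz mod fs = 10 Hz.
10 Hz ≤ fs/2 = 21 Hz, appears at 10 Hz.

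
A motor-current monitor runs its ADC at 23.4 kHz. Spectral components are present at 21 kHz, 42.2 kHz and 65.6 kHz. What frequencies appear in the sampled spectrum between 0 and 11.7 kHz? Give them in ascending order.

2.4 kHz, 4.6 kHz

fs/2 = 11.7 kHz.
21 kHz > fs/2 = 11.7 kHz, folds to fs − 21 kHz = 2.4 kHz.
42.2 kHz mod fs = 18.8 kHz.
18.8 kHz > fs/2 = 11.7 kHz, folds to fs − 18.8 kHz = 4.6 kHz.
65.6 kHz mod fs = 18.8 kHz.
18.8 kHz > fs/2 = 11.7 kHz, folds to fs − 18.8 kHz = 4.6 kHz.
Distinct values: {2.4 kHz, 4.6 kHz}.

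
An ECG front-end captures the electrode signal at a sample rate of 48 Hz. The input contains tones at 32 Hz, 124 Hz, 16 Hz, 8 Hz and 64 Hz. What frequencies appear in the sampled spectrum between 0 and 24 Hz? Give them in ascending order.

8 Hz, 16 Hz, 20 Hz

fs/2 = 24 Hz.
32 Hz > fs/2 = 24 Hz, folds to fs − 32 Hz = 16 Hz.
124 Hz mod fs = 28 Hz.
28 Hz > fs/2 = 24 Hz, folds to fs − 28 Hz = 20 Hz.
16 Hz ≤ fs/2 = 24 Hz, passes unchanged.
8 Hz ≤ fs/2 = 24 Hz, passes unchanged.
64 Hz mod fs = 16 Hz.
16 Hz ≤ fs/2 = 24 Hz, appears at 16 Hz.
Distinct values: {8 Hz, 16 Hz, 20 Hz}.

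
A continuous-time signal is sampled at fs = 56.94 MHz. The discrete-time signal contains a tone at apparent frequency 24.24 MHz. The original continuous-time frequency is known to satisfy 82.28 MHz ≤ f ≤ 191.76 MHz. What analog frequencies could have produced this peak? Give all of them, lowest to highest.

Frequencies that alias to 24.24 MHz are k·fs ± 24.24 MHz for integer k ≥ 0.
k=0: 24.24 MHz.
k=1: 32.7 MHz, 81.18 MHz.
k=2: 89.64 MHz, 138.12 MHz.
k=3: 146.58 MHz, 195.06 MHz.
k=4: 203.52 MHz, 252 MHz.
Within [82.28 MHz, 191.76 MHz]: 89.64 MHz, 138.12 MHz, 146.58 MHz.

89.64 MHz, 138.12 MHz, 146.58 MHz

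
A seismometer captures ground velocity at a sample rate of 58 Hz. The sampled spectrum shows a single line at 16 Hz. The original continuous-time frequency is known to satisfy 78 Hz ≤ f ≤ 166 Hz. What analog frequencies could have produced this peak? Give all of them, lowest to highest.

100 Hz, 132 Hz, 158 Hz

Frequencies that alias to 16 Hz are k·fs ± 16 Hz for integer k ≥ 0.
k=0: 16 Hz.
k=1: 42 Hz, 74 Hz.
k=2: 100 Hz, 132 Hz.
k=3: 158 Hz, 190 Hz.
k=4: 216 Hz, 248 Hz.
Within [78 Hz, 166 Hz]: 100 Hz, 132 Hz, 158 Hz.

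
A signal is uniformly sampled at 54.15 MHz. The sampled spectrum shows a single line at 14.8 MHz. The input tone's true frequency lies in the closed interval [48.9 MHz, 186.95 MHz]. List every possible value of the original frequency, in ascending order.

68.95 MHz, 93.5 MHz, 123.1 MHz, 147.65 MHz, 177.25 MHz

Frequencies that alias to 14.8 MHz are k·fs ± 14.8 MHz for integer k ≥ 0.
k=0: 14.8 MHz.
k=1: 39.35 MHz, 68.95 MHz.
k=2: 93.5 MHz, 123.1 MHz.
k=3: 147.65 MHz, 177.25 MHz.
k=4: 201.8 MHz, 231.4 MHz.
Within [48.9 MHz, 186.95 MHz]: 68.95 MHz, 93.5 MHz, 123.1 MHz, 147.65 MHz, 177.25 MHz.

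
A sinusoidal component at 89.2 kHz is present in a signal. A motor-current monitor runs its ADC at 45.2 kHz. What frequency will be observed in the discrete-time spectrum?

89.2 kHz mod fs = 44 kHz.
44 kHz > fs/2 = 22.6 kHz, folds to fs − 44 kHz = 1.2 kHz.

1.2 kHz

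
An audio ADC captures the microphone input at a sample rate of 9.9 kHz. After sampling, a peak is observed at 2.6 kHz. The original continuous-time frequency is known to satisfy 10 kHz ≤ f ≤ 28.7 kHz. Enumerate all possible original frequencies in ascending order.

12.5 kHz, 17.2 kHz, 22.4 kHz, 27.1 kHz

Frequencies that alias to 2.6 kHz are k·fs ± 2.6 kHz for integer k ≥ 0.
k=0: 2.6 kHz.
k=1: 7.3 kHz, 12.5 kHz.
k=2: 17.2 kHz, 22.4 kHz.
k=3: 27.1 kHz, 32.3 kHz.
k=4: 37 kHz, 42.2 kHz.
Within [10 kHz, 28.7 kHz]: 12.5 kHz, 17.2 kHz, 22.4 kHz, 27.1 kHz.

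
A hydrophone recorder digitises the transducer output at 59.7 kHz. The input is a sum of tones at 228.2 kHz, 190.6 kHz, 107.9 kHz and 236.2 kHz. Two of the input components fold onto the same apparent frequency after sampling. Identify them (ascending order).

107.9 kHz, 190.6 kHz

fs/2 = 29.85 kHz.
228.2 kHz mod fs = 49.1 kHz.
49.1 kHz > fs/2 = 29.85 kHz, folds to fs − 49.1 kHz = 10.6 kHz.
190.6 kHz mod fs = 11.5 kHz.
11.5 kHz ≤ fs/2 = 29.85 kHz, appears at 11.5 kHz.
107.9 kHz mod fs = 48.2 kHz.
48.2 kHz > fs/2 = 29.85 kHz, folds to fs − 48.2 kHz = 11.5 kHz.
236.2 kHz mod fs = 57.1 kHz.
57.1 kHz > fs/2 = 29.85 kHz, folds to fs − 57.1 kHz = 2.6 kHz.
107.9 kHz and 190.6 kHz both map to 11.5 kHz.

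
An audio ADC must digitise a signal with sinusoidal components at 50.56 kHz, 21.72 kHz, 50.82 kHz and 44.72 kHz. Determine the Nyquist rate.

101.64 kHz

Highest-frequency component: 50.82 kHz.
Nyquist rate = 2 × 50.82 kHz = 101.64 kHz.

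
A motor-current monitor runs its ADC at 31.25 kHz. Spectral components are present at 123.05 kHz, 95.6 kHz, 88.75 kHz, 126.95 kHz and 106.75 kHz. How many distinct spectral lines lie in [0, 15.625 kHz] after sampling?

fs/2 = 15.625 kHz.
123.05 kHz mod fs = 29.3 kHz.
29.3 kHz > fs/2 = 15.625 kHz, folds to fs − 29.3 kHz = 1.95 kHz.
95.6 kHz mod fs = 1.85 kHz.
1.85 kHz ≤ fs/2 = 15.625 kHz, appears at 1.85 kHz.
88.75 kHz mod fs = 26.25 kHz.
26.25 kHz > fs/2 = 15.625 kHz, folds to fs − 26.25 kHz = 5 kHz.
126.95 kHz mod fs = 1.95 kHz.
1.95 kHz ≤ fs/2 = 15.625 kHz, appears at 1.95 kHz.
106.75 kHz mod fs = 13 kHz.
13 kHz ≤ fs/2 = 15.625 kHz, appears at 13 kHz.
Distinct values: {1.85 kHz, 1.95 kHz, 5 kHz, 13 kHz} → 4.

4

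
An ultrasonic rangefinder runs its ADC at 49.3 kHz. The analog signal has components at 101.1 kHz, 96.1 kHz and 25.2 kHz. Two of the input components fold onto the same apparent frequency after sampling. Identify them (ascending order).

fs/2 = 24.65 kHz.
101.1 kHz mod fs = 2.5 kHz.
2.5 kHz ≤ fs/2 = 24.65 kHz, appears at 2.5 kHz.
96.1 kHz mod fs = 46.8 kHz.
46.8 kHz > fs/2 = 24.65 kHz, folds to fs − 46.8 kHz = 2.5 kHz.
25.2 kHz > fs/2 = 24.65 kHz, folds to fs − 25.2 kHz = 24.1 kHz.
96.1 kHz and 101.1 kHz both map to 2.5 kHz.

96.1 kHz, 101.1 kHz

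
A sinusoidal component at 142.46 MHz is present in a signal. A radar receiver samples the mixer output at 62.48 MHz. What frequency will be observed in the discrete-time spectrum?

142.46 MHz mod fs = 17.5 MHz.
17.5 MHz ≤ fs/2 = 31.24 MHz, appears at 17.5 MHz.

17.5 MHz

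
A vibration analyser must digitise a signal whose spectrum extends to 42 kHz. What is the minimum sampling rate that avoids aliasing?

84 kHz

Nyquist rate = 2 × 42 kHz = 84 kHz.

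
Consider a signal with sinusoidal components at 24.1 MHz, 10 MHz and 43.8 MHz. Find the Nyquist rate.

Highest-frequency component: 43.8 MHz.
Nyquist rate = 2 × 43.8 MHz = 87.6 MHz.

87.6 MHz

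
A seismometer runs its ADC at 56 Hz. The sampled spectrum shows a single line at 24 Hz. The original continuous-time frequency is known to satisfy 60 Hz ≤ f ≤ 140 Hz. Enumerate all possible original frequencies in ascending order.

80 Hz, 88 Hz, 136 Hz

Frequencies that alias to 24 Hz are k·fs ± 24 Hz for integer k ≥ 0.
k=0: 24 Hz.
k=1: 32 Hz, 80 Hz.
k=2: 88 Hz, 136 Hz.
k=3: 144 Hz, 192 Hz.
Within [60 Hz, 140 Hz]: 80 Hz, 88 Hz, 136 Hz.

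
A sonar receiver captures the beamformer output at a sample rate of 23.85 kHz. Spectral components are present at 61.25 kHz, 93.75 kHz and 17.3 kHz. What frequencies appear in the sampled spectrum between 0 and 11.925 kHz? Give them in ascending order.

1.65 kHz, 6.55 kHz, 10.3 kHz

fs/2 = 11.925 kHz.
61.25 kHz mod fs = 13.55 kHz.
13.55 kHz > fs/2 = 11.925 kHz, folds to fs − 13.55 kHz = 10.3 kHz.
93.75 kHz mod fs = 22.2 kHz.
22.2 kHz > fs/2 = 11.925 kHz, folds to fs − 22.2 kHz = 1.65 kHz.
17.3 kHz > fs/2 = 11.925 kHz, folds to fs − 17.3 kHz = 6.55 kHz.
Distinct values: {1.65 kHz, 6.55 kHz, 10.3 kHz}.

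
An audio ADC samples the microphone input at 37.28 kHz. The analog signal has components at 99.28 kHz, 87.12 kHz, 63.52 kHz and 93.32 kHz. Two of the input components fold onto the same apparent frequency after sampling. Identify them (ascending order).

fs/2 = 18.64 kHz.
99.28 kHz mod fs = 24.72 kHz.
24.72 kHz > fs/2 = 18.64 kHz, folds to fs − 24.72 kHz = 12.56 kHz.
87.12 kHz mod fs = 12.56 kHz.
12.56 kHz ≤ fs/2 = 18.64 kHz, appears at 12.56 kHz.
63.52 kHz mod fs = 26.24 kHz.
26.24 kHz > fs/2 = 18.64 kHz, folds to fs − 26.24 kHz = 11.04 kHz.
93.32 kHz mod fs = 18.76 kHz.
18.76 kHz > fs/2 = 18.64 kHz, folds to fs − 18.76 kHz = 18.52 kHz.
87.12 kHz and 99.28 kHz both map to 12.56 kHz.

87.12 kHz, 99.28 kHz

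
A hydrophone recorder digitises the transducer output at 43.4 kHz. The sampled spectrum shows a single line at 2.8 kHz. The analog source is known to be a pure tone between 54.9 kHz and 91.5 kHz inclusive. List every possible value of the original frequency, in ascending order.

Frequencies that alias to 2.8 kHz are k·fs ± 2.8 kHz for integer k ≥ 0.
k=0: 2.8 kHz.
k=1: 40.6 kHz, 46.2 kHz.
k=2: 84 kHz, 89.6 kHz.
k=3: 127.4 kHz, 133 kHz.
Within [54.9 kHz, 91.5 kHz]: 84 kHz, 89.6 kHz.

84 kHz, 89.6 kHz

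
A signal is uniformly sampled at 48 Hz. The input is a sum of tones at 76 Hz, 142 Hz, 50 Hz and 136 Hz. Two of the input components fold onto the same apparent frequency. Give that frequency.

fs/2 = 24 Hz.
76 Hz mod fs = 28 Hz.
28 Hz > fs/2 = 24 Hz, folds to fs − 28 Hz = 20 Hz.
142 Hz mod fs = 46 Hz.
46 Hz > fs/2 = 24 Hz, folds to fs − 46 Hz = 2 Hz.
50 Hz mod fs = 2 Hz.
2 Hz ≤ fs/2 = 24 Hz, appears at 2 Hz.
136 Hz mod fs = 40 Hz.
40 Hz > fs/2 = 24 Hz, folds to fs − 40 Hz = 8 Hz.
50 Hz and 142 Hz both map to 2 Hz.

2 Hz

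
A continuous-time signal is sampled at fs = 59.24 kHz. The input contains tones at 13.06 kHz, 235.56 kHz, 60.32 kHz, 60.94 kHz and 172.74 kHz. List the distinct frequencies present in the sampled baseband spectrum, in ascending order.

fs/2 = 29.62 kHz.
13.06 kHz ≤ fs/2 = 29.62 kHz, passes unchanged.
235.56 kHz mod fs = 57.84 kHz.
57.84 kHz > fs/2 = 29.62 kHz, folds to fs − 57.84 kHz = 1.4 kHz.
60.32 kHz mod fs = 1.08 kHz.
1.08 kHz ≤ fs/2 = 29.62 kHz, appears at 1.08 kHz.
60.94 kHz mod fs = 1.7 kHz.
1.7 kHz ≤ fs/2 = 29.62 kHz, appears at 1.7 kHz.
172.74 kHz mod fs = 54.26 kHz.
54.26 kHz > fs/2 = 29.62 kHz, folds to fs − 54.26 kHz = 4.98 kHz.
Distinct values: {1.08 kHz, 1.4 kHz, 1.7 kHz, 4.98 kHz, 13.06 kHz}.

1.08 kHz, 1.4 kHz, 1.7 kHz, 4.98 kHz, 13.06 kHz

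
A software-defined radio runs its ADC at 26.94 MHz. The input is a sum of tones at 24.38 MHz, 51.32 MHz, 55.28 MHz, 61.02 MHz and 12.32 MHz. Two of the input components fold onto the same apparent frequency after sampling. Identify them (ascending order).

24.38 MHz, 51.32 MHz

fs/2 = 13.47 MHz.
24.38 MHz > fs/2 = 13.47 MHz, folds to fs − 24.38 MHz = 2.56 MHz.
51.32 MHz mod fs = 24.38 MHz.
24.38 MHz > fs/2 = 13.47 MHz, folds to fs − 24.38 MHz = 2.56 MHz.
55.28 MHz mod fs = 1.4 MHz.
1.4 MHz ≤ fs/2 = 13.47 MHz, appears at 1.4 MHz.
61.02 MHz mod fs = 7.14 MHz.
7.14 MHz ≤ fs/2 = 13.47 MHz, appears at 7.14 MHz.
12.32 MHz ≤ fs/2 = 13.47 MHz, passes unchanged.
24.38 MHz and 51.32 MHz both map to 2.56 MHz.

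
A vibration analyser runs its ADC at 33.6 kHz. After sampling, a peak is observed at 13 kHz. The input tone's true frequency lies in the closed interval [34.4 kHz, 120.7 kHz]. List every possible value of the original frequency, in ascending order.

Frequencies that alias to 13 kHz are k·fs ± 13 kHz for integer k ≥ 0.
k=0: 13 kHz.
k=1: 20.6 kHz, 46.6 kHz.
k=2: 54.2 kHz, 80.2 kHz.
k=3: 87.8 kHz, 113.8 kHz.
k=4: 121.4 kHz, 147.4 kHz.
Within [34.4 kHz, 120.7 kHz]: 46.6 kHz, 54.2 kHz, 80.2 kHz, 87.8 kHz, 113.8 kHz.

46.6 kHz, 54.2 kHz, 80.2 kHz, 87.8 kHz, 113.8 kHz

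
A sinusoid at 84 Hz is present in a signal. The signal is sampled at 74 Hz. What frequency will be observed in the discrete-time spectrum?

84 Hz mod fs = 10 Hz.
10 Hz ≤ fs/2 = 37 Hz, appears at 10 Hz.

10 Hz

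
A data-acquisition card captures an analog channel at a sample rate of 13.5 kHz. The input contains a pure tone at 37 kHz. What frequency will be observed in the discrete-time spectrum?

37 kHz mod fs = 10 kHz.
10 kHz > fs/2 = 6.75 kHz, folds to fs − 10 kHz = 3.5 kHz.

3.5 kHz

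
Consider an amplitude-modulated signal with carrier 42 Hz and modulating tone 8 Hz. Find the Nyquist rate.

AM sidebands sit at fc ± fm = 34 Hz and 50 Hz.
Highest-frequency component: 50 Hz.
Nyquist rate = 2 × 50 Hz = 100 Hz.

100 Hz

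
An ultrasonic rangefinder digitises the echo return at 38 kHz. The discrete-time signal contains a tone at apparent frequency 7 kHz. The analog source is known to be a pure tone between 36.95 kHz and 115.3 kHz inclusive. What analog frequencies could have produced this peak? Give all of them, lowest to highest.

Frequencies that alias to 7 kHz are k·fs ± 7 kHz for integer k ≥ 0.
k=0: 7 kHz.
k=1: 31 kHz, 45 kHz.
k=2: 69 kHz, 83 kHz.
k=3: 107 kHz, 121 kHz.
k=4: 145 kHz, 159 kHz.
Within [36.95 kHz, 115.3 kHz]: 45 kHz, 69 kHz, 83 kHz, 107 kHz.

45 kHz, 69 kHz, 83 kHz, 107 kHz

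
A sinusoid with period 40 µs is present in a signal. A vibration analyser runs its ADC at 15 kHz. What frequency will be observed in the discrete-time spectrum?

T = 40 µs → f = 1/T = 25 kHz.
25 kHz mod fs = 10 kHz.
10 kHz > fs/2 = 7.5 kHz, folds to fs − 10 kHz = 5 kHz.

5 kHz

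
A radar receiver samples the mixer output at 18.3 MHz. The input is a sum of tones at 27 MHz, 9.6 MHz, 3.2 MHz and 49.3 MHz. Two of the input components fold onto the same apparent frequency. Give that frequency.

8.7 MHz

fs/2 = 9.15 MHz.
27 MHz mod fs = 8.7 MHz.
8.7 MHz ≤ fs/2 = 9.15 MHz, appears at 8.7 MHz.
9.6 MHz > fs/2 = 9.15 MHz, folds to fs − 9.6 MHz = 8.7 MHz.
3.2 MHz ≤ fs/2 = 9.15 MHz, passes unchanged.
49.3 MHz mod fs = 12.7 MHz.
12.7 MHz > fs/2 = 9.15 MHz, folds to fs − 12.7 MHz = 5.6 MHz.
9.6 MHz and 27 MHz both map to 8.7 MHz.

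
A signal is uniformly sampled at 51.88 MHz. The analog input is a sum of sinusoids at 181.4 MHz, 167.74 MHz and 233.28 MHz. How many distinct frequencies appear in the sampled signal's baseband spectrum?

fs/2 = 25.94 MHz.
181.4 MHz mod fs = 25.76 MHz.
25.76 MHz ≤ fs/2 = 25.94 MHz, appears at 25.76 MHz.
167.74 MHz mod fs = 12.1 MHz.
12.1 MHz ≤ fs/2 = 25.94 MHz, appears at 12.1 MHz.
233.28 MHz mod fs = 25.76 MHz.
25.76 MHz ≤ fs/2 = 25.94 MHz, appears at 25.76 MHz.
Distinct values: {12.1 MHz, 25.76 MHz} → 2.

2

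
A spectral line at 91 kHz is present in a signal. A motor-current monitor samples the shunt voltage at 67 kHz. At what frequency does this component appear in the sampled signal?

91 kHz mod fs = 24 kHz.
24 kHz ≤ fs/2 = 33.5 kHz, appears at 24 kHz.

24 kHz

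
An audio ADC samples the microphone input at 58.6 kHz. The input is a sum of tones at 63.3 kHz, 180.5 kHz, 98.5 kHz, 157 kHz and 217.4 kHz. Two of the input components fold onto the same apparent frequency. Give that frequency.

fs/2 = 29.3 kHz.
63.3 kHz mod fs = 4.7 kHz.
4.7 kHz ≤ fs/2 = 29.3 kHz, appears at 4.7 kHz.
180.5 kHz mod fs = 4.7 kHz.
4.7 kHz ≤ fs/2 = 29.3 kHz, appears at 4.7 kHz.
98.5 kHz mod fs = 39.9 kHz.
39.9 kHz > fs/2 = 29.3 kHz, folds to fs − 39.9 kHz = 18.7 kHz.
157 kHz mod fs = 39.8 kHz.
39.8 kHz > fs/2 = 29.3 kHz, folds to fs − 39.8 kHz = 18.8 kHz.
217.4 kHz mod fs = 41.6 kHz.
41.6 kHz > fs/2 = 29.3 kHz, folds to fs − 41.6 kHz = 17 kHz.
63.3 kHz and 180.5 kHz both map to 4.7 kHz.

4.7 kHz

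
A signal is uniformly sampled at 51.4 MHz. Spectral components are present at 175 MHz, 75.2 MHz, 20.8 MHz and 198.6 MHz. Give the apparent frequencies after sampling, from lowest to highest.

7 MHz, 20.8 MHz, 23.8 MHz

fs/2 = 25.7 MHz.
175 MHz mod fs = 20.8 MHz.
20.8 MHz ≤ fs/2 = 25.7 MHz, appears at 20.8 MHz.
75.2 MHz mod fs = 23.8 MHz.
23.8 MHz ≤ fs/2 = 25.7 MHz, appears at 23.8 MHz.
20.8 MHz ≤ fs/2 = 25.7 MHz, passes unchanged.
198.6 MHz mod fs = 44.4 MHz.
44.4 MHz > fs/2 = 25.7 MHz, folds to fs − 44.4 MHz = 7 MHz.
Distinct values: {7 MHz, 20.8 MHz, 23.8 MHz}.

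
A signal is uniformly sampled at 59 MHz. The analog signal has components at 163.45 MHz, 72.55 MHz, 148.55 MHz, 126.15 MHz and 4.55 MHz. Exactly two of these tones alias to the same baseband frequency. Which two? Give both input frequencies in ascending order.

fs/2 = 29.5 MHz.
163.45 MHz mod fs = 45.45 MHz.
45.45 MHz > fs/2 = 29.5 MHz, folds to fs − 45.45 MHz = 13.55 MHz.
72.55 MHz mod fs = 13.55 MHz.
13.55 MHz ≤ fs/2 = 29.5 MHz, appears at 13.55 MHz.
148.55 MHz mod fs = 30.55 MHz.
30.55 MHz > fs/2 = 29.5 MHz, folds to fs − 30.55 MHz = 28.45 MHz.
126.15 MHz mod fs = 8.15 MHz.
8.15 MHz ≤ fs/2 = 29.5 MHz, appears at 8.15 MHz.
4.55 MHz ≤ fs/2 = 29.5 MHz, passes unchanged.
72.55 MHz and 163.45 MHz both map to 13.55 MHz.

72.55 MHz, 163.45 MHz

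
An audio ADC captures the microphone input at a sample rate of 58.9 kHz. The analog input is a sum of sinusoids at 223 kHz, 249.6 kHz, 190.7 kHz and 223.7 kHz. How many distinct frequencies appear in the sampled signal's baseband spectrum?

fs/2 = 29.45 kHz.
223 kHz mod fs = 46.3 kHz.
46.3 kHz > fs/2 = 29.45 kHz, folds to fs − 46.3 kHz = 12.6 kHz.
249.6 kHz mod fs = 14 kHz.
14 kHz ≤ fs/2 = 29.45 kHz, appears at 14 kHz.
190.7 kHz mod fs = 14 kHz.
14 kHz ≤ fs/2 = 29.45 kHz, appears at 14 kHz.
223.7 kHz mod fs = 47 kHz.
47 kHz > fs/2 = 29.45 kHz, folds to fs − 47 kHz = 11.9 kHz.
Distinct values: {11.9 kHz, 12.6 kHz, 14 kHz} → 3.

3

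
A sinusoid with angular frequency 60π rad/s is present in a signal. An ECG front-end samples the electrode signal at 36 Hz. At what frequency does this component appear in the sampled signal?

6 Hz

ω = 60π rad/s → f = ω/(2π) = 30 Hz.
30 Hz > fs/2 = 18 Hz, folds to fs − 30 Hz = 6 Hz.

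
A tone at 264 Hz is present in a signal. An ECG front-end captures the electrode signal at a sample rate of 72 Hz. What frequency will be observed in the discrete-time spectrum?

24 Hz

264 Hz mod fs = 48 Hz.
48 Hz > fs/2 = 36 Hz, folds to fs − 48 Hz = 24 Hz.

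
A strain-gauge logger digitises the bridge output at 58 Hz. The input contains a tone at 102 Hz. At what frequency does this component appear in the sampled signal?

102 Hz mod fs = 44 Hz.
44 Hz > fs/2 = 29 Hz, folds to fs − 44 Hz = 14 Hz.

14 Hz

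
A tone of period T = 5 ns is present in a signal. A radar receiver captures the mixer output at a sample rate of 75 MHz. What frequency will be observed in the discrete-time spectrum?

T = 5 ns → f = 1/T = 200 MHz.
200 MHz mod fs = 50 MHz.
50 MHz > fs/2 = 37.5 MHz, folds to fs − 50 MHz = 25 MHz.

25 MHz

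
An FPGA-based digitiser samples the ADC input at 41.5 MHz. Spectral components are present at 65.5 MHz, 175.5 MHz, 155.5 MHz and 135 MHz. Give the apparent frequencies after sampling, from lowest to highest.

fs/2 = 20.75 MHz.
65.5 MHz mod fs = 24 MHz.
24 MHz > fs/2 = 20.75 MHz, folds to fs − 24 MHz = 17.5 MHz.
175.5 MHz mod fs = 9.5 MHz.
9.5 MHz ≤ fs/2 = 20.75 MHz, appears at 9.5 MHz.
155.5 MHz mod fs = 31 MHz.
31 MHz > fs/2 = 20.75 MHz, folds to fs − 31 MHz = 10.5 MHz.
135 MHz mod fs = 10.5 MHz.
10.5 MHz ≤ fs/2 = 20.75 MHz, appears at 10.5 MHz.
Distinct values: {9.5 MHz, 10.5 MHz, 17.5 MHz}.

9.5 MHz, 10.5 MHz, 17.5 MHz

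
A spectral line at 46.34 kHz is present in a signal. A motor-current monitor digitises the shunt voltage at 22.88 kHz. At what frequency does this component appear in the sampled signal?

0.58 kHz

46.34 kHz mod fs = 0.58 kHz.
0.58 kHz ≤ fs/2 = 11.44 kHz, appears at 0.58 kHz.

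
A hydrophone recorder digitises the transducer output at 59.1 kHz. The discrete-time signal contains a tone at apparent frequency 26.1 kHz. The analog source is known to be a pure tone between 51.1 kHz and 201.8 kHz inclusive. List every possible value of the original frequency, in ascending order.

Frequencies that alias to 26.1 kHz are k·fs ± 26.1 kHz for integer k ≥ 0.
k=0: 26.1 kHz.
k=1: 33 kHz, 85.2 kHz.
k=2: 92.1 kHz, 144.3 kHz.
k=3: 151.2 kHz, 203.4 kHz.
k=4: 210.3 kHz, 262.5 kHz.
Within [51.1 kHz, 201.8 kHz]: 85.2 kHz, 92.1 kHz, 144.3 kHz, 151.2 kHz.

85.2 kHz, 92.1 kHz, 144.3 kHz, 151.2 kHz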